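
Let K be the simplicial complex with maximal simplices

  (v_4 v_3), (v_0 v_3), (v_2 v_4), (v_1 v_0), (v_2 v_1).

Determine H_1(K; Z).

H_1 = Z.

Fix the vertex order v_0 < v_1 < v_2 < v_3 < v_4 and write every simplex with vertices in increasing order. Then dim K = 1 and the simplices of K are:

  0-simplices (5): [v_0], [v_1], [v_2], [v_3], [v_4]
  1-simplices (5): [v_0,v_1], [v_0,v_3], [v_1,v_2], [v_2,v_4], [v_3,v_4]

giving chain groups C_0 ≅ Z^5, C_1 ≅ Z^5.

Boundary ∂_1: C_1 → C_0 maps an edge to its endpoints' difference, ∂[p,q] = q − p. For instance
  ∂[v_0,v_1] = [v_1] − [v_0].
The resulting 5×5 matrix has rank 4, and its Smith normal form has invariant factors (1,1,1,1).

Computing H_k = (kernel of ∂_k) / (image of ∂_{k+1}):

  H_1: rank ker ∂_1 − rank ∂_2 = (5 − 4) − 0 = 1, and there is no ∂_2, so H_1 ≅ Z.

(K is a triangulation of the circle S^1.)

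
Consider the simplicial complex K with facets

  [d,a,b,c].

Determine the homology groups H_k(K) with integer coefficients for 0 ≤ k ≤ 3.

H_0 = Z,  H_1 = 0,  H_2 = 0,  H_3 = 0.

Take the total order a < b < c < d on the vertex set. Then K (dimension 3) consists of the simplices:

  0-simplices (4): a, b, c, d
  1-simplices (6): ab, ac, ad, bc, bd, cd
  2-simplices (4): abc, abd, acd, bcd
  3-simplices (1): abcd

Hence C_0 ≅ Z^4, C_1 ≅ Z^6, C_2 ≅ Z^4, C_3 ≅ Z^1.

The boundary map ∂_1: C_1 → C_0 sends each edge [p,q] (with p < q) to q − p. For instance
  ∂ad = d − a.
This gives a 4×6 integer matrix of rank 3; reducing to Smith normal form yields diagonal entries (1,1,1).

The boundary map ∂_2: C_2 → C_1 maps a triangle to the signed sum of its edges. For instance
  ∂abd = bd − ad + ab,
  ∂acd = cd − ad + ac.
The 6×4 boundary matrix has rank 3 and Smith normal form diag(1,1,1).

The boundary map ∂_3: C_3 → C_2 sends each 3-simplex σ to the alternating sum Σ_i (−1)^i (σ with its i-th vertex removed). For instance
  ∂abcd = bcd − acd + abd − abc.
The 4×1 boundary matrix has rank 1 and Smith normal form diag(1).

Reading off H_k = ker ∂_k / im ∂_{k+1}:

  H_0: rank C_0 − rank ∂_1 = 4 − 3 = 1, and the invariant factors of ∂_1 are all 1, so H_0 = Z.
  H_1: rank ker ∂_1 − rank ∂_2 = (6 − 3) − 3 = 0, and the invariant factors of ∂_2 are all 1, so H_1 = 0.
  H_2: rank ker ∂_2 − rank ∂_3 = (4 − 3) − 1 = 0, and the invariant factors of ∂_3 are all 1, so H_2 = 0.
  H_3: rank ker ∂_3 − rank ∂_4 = (1 − 1) − 0 = 0, and there is no ∂_4, so H_3 = 0.

(K is a triangulation of the 3-simplex.)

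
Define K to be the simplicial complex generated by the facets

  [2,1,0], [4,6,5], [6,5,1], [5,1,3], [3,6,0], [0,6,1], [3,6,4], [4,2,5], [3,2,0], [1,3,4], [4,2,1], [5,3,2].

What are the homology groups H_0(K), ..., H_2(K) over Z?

H_0 = Z,  H_1 = Z_2,  H_2 = 0.

We work with the vertex ordering 0 < 1 < 2 < 3 < 4 < 5 < 6. The simplices of K, each written with vertices in increasing order, are:

  0-simplices (7): [0], [1], [2], [3], [4], [5], [6]
  1-simplices (18): [0,1], [0,2], [0,3], [0,6], [1,2], [1,3], [1,4], [1,5], [1,6], [2,3], [2,4], [2,5], [3,4], [3,5], [3,6], [4,5], [4,6], [5,6]
  2-simplices (12): [0,1,2], [0,1,6], [0,2,3], [0,3,6], [1,2,4], [1,3,4], [1,3,5], [1,5,6], [2,3,5], [2,4,5], [3,4,6], [4,5,6]

Hence C_0 ≅ Z^7, C_1 ≅ Z^18, C_2 ≅ Z^12.

The boundary map ∂_1: C_1 → C_0 is given by ∂[p,q] = [q] − [p]. For instance
  ∂[3,6] = [6] − [3].
The 7×18 boundary matrix has rank 6 and Smith normal form diag(1,1,1,1,1,1).

∂_2: C_2 → C_1 maps a triangle to the signed sum of its edges. For instance
  ∂[2,3,5] = [3,5] − [2,5] + [2,3],
  ∂[3,4,6] = [4,6] − [3,6] + [3,4].
As a 18×12 matrix over Z this has rank 12, with invariant factors (1,1,1,1,1,1,1,1,1,1,1,2).

From H_k ≅ ker(∂_k) / im(∂_{k+1}) we obtain:

  H_0: rank C_0 − rank ∂_1 = 7 − 6 = 1, and the invariant factors of ∂_1 are all 1, so H_0 ≅ Z.
  H_1: rank ker ∂_1 − rank ∂_2 = (18 − 6) − 12 = 0, and ∂_2 has invariant factor 2 > 1, so H_1 ≅ Z_2.
  H_2: rank ker ∂_2 − rank ∂_3 = (12 − 12) − 0 = 0, and there is no ∂_3, so H_2 ≅ 0.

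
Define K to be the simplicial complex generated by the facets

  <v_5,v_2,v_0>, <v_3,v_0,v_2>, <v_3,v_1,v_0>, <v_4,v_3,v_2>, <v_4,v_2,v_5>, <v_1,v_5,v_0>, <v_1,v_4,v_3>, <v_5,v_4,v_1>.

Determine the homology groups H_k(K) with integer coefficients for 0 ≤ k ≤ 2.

Take the total order v_0 < v_1 < v_2 < v_3 < v_4 < v_5 on the vertex set. Then K (dimension 2) consists of the simplices:

  0-simplices (6): [v_0], [v_1], [v_2], [v_3], [v_4], [v_5]
  1-simplices (12): [v_0,v_1], [v_0,v_2], [v_0,v_3], [v_0,v_5], [v_1,v_3], [v_1,v_4], [v_1,v_5], [v_2,v_3], [v_2,v_4], [v_2,v_5], [v_3,v_4], [v_4,v_5]
  2-simplices (8): [v_0,v_1,v_3], [v_0,v_1,v_5], [v_0,v_2,v_3], [v_0,v_2,v_5], [v_1,v_3,v_4], [v_1,v_4,v_5], [v_2,v_3,v_4], [v_2,v_4,v_5]

so the chain groups are C_0 ≅ Z^6, C_1 ≅ Z^12, C_2 ≅ Z^8.

∂_1: C_1 → C_0 sends each edge [p,q] (with p < q) to q − p. For instance
  ∂[v_2,v_3] = [v_3] − [v_2].
The 6×12 boundary matrix has rank 5 and Smith normal form diag(1,1,1,1,1).

The boundary map ∂_2: C_2 → C_1 sends each 2-simplex [p,q,r] to [q,r] − [p,r] + [p,q]. For instance
  ∂[v_0,v_2,v_3] = [v_2,v_3] − [v_0,v_3] + [v_0,v_2],
  ∂[v_2,v_4,v_5] = [v_4,v_5] − [v_2,v_5] + [v_2,v_4].
The resulting 12×8 matrix has rank 7, and its Smith normal form has invariant factors (1,1,1,1,1,1,1).

Reading off H_k = ker ∂_k / im ∂_{k+1}:

  H_0: rank C_0 − rank ∂_1 = 6 − 5 = 1, and the invariant factors of ∂_1 are all 1, so H_0 = Z.
  H_1: rank ker ∂_1 − rank ∂_2 = (12 − 5) − 7 = 0, and the invariant factors of ∂_2 are all 1, so H_1 = 0.
  H_2: rank ker ∂_2 − rank ∂_3 = (8 − 7) − 0 = 1, and there is no ∂_3, so H_2 = Z.

As a check, the Euler characteristic is 6 − 12 + 8 = 2, which agrees with 1 − 0 + 1 = 2.

H_0 ≅ Z,  H_1 = 0,  H_2 ≅ Z.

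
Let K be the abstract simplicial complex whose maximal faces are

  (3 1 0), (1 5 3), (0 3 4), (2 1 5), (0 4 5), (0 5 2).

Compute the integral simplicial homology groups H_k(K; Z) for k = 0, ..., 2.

We work with the vertex ordering 0 < 1 < 2 < 3 < 4 < 5. The simplices of K, each written with vertices in increasing order, are:

  0-simplices (6): [0], [1], [2], [3], [4], [5]
  1-simplices (12): [0,1], [0,2], [0,3], [0,4], [0,5], [1,2], [1,3], [1,5], [2,5], [3,4], [3,5], [4,5]
  2-simplices (6): [0,1,3], [0,2,5], [0,3,4], [0,4,5], [1,2,5], [1,3,5]

giving chain groups C_0 ≅ Z^6, C_1 ≅ Z^12, C_2 ≅ Z^6.

∂_1: C_1 → C_0 maps an edge to its endpoints' difference, ∂[p,q] = q − p.
The resulting 6×12 matrix has rank 5, and its Smith normal form has invariant factors (1,1,1,1,1).

The boundary map ∂_2: C_2 → C_1 acts by ∂[p,q,r] = [q,r] − [p,r] + [p,q]. For instance
  ∂[0,1,3] = [1,3] − [0,3] + [0,1],
  ∂[1,2,5] = [2,5] − [1,5] + [1,2].
This gives a 12×6 integer matrix of rank 6; reducing to Smith normal form yields diagonal entries (1,1,1,1,1,1).

From H_k ≅ ker(∂_k) / im(∂_{k+1}) we obtain:

  H_0: rank C_0 − rank ∂_1 = 6 − 5 = 1, and the invariant factors of ∂_1 are all 1, so H_0 ≅ Z.
  H_1: rank ker ∂_1 − rank ∂_2 = (12 − 5) − 6 = 1, and the invariant factors of ∂_2 are all 1, so H_1 ≅ Z.
  H_2: rank ker ∂_2 − rank ∂_3 = (6 − 6) − 0 = 0, and there is no ∂_3, so H_2 ≅ 0.

H_0 = Z,  H_1 = Z,  H_2 = 0.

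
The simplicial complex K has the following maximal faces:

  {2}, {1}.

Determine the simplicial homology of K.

H_0 ≅ Z^2.

K has 2 vertices.
rank ∂_0 = 0, rank ∂_1 = 0 ⇒ b_0 = 2 − 0 − 0 = 2. So H_0 ≅ Z^2.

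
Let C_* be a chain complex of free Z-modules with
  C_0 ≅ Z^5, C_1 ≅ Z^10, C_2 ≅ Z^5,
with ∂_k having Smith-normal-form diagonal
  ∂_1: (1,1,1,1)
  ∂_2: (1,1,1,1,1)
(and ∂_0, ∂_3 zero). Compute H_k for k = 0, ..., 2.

H_0: b_0 = 5 − 0 − 4 = 1; torsion from ∂_1 factors > 1: none. So H_0 = Z.
H_1: b_1 = 10 − 4 − 5 = 1; torsion from ∂_2 factors > 1: none. So H_1 = Z.
H_2: b_2 = 5 − 5 − 0 = 0; torsion from ∂_3 factors > 1: none. So H_2 = 0.

H_0 = Z,  H_1 = Z,  H_2 = 0.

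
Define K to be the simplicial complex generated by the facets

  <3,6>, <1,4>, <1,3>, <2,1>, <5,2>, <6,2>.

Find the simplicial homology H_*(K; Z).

Take the total order 1 < 2 < 3 < 4 < 5 < 6 on the vertex set. Then K (dimension 1) consists of the simplices:

  0-simplices (6): [1], [2], [3], [4], [5], [6]
  1-simplices (6): [1,2], [1,3], [1,4], [2,5], [2,6], [3,6]

so the chain groups are C_0 ≅ Z^6, C_1 ≅ Z^6.

∂_1: C_1 → C_0 sends each edge [p,q] (with p < q) to q − p. For instance
  ∂[3,6] = [6] − [3].
This gives a 6×6 integer matrix of rank 5; reducing to Smith normal form yields diagonal entries (1,1,1,1,1).

Reading off H_k = ker ∂_k / im ∂_{k+1}:

  H_0: rank C_0 − rank ∂_1 = 6 − 5 = 1, and the invariant factors of ∂_1 are all 1, so H_0 ≅ Z.
  H_1: rank ker ∂_1 − rank ∂_2 = (6 − 5) − 0 = 1, and there is no ∂_2, so H_1 ≅ Z.

H_0 ≅ Z,  H_1 ≅ Z.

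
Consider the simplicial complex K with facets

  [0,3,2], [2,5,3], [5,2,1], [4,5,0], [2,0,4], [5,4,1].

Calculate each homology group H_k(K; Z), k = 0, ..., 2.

Fix the vertex order 0 < 1 < 2 < 3 < 4 < 5 and write every simplex with vertices in increasing order. Then dim K = 2 and the simplices of K are:

  0-simplices (6): [0], [1], [2], [3], [4], [5]
  1-simplices (12): [0,2], [0,3], [0,4], [0,5], [1,2], [1,4], [1,5], [2,3], [2,4], [2,5], [3,5], [4,5]
  2-simplices (6): [0,2,3], [0,2,4], [0,4,5], [1,2,5], [1,4,5], [2,3,5]

giving chain groups C_0 ≅ Z^6, C_1 ≅ Z^12, C_2 ≅ Z^6.

∂_1: C_1 → C_0 is given by ∂[p,q] = [q] − [p].
The resulting 6×12 matrix has rank 5, and its Smith normal form has invariant factors (1,1,1,1,1).

The boundary map ∂_2: C_2 → C_1 sends each 2-simplex [p,q,r] to [q,r] − [p,r] + [p,q]. For instance
  ∂[0,4,5] = [4,5] − [0,5] + [0,4],
  ∂[0,2,4] = [2,4] − [0,4] + [0,2].
The resulting 12×6 matrix has rank 6, and its Smith normal form has invariant factors (1,1,1,1,1,1).

Reading off H_k = ker ∂_k / im ∂_{k+1}:

  H_0: rank C_0 − rank ∂_1 = 6 − 5 = 1, and the invariant factors of ∂_1 are all 1, so H_0 = Z.
  H_1: rank ker ∂_1 − rank ∂_2 = (12 − 5) − 6 = 1, and the invariant factors of ∂_2 are all 1, so H_1 = Z.
  H_2: rank ker ∂_2 − rank ∂_3 = (6 − 6) − 0 = 0, and there is no ∂_3, so H_2 = 0.

(K is a triangulation of the cylinder S^1 x I.)

H_0 = Z,  H_1 = Z,  H_2 = 0.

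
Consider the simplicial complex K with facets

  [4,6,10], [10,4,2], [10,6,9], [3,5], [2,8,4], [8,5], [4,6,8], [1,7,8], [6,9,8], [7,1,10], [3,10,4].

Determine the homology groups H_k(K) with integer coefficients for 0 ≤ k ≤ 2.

K has 10 vertices, 20 edges, 9 triangles.
rank ∂_0 = 0, rank ∂_1 = 9 ⇒ b_0 = 10 − 0 − 9 = 1; all invariant factors of ∂_1 are 1 so no torsion. So H_0 = Z.
rank ∂_1 = 9, rank ∂_2 = 9 ⇒ b_1 = 20 − 9 − 9 = 2; all invariant factors of ∂_2 are 1 so no torsion. So H_1 = Z^2.
rank ∂_2 = 9, rank ∂_3 = 0 ⇒ b_2 = 9 − 9 − 0 = 0. So H_2 = 0.

H_0 ≅ Z,  H_1 ≅ Z^2,  H_2 = 0.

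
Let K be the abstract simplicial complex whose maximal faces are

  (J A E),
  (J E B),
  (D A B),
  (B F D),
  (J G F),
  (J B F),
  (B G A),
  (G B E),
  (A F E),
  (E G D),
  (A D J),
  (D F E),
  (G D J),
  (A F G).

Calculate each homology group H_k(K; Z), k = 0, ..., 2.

Take the total order A < B < D < E < F < G < J on the vertex set. Then K (dimension 2) consists of the simplices:

  0-simplices (7): A, B, D, E, F, G, J
  1-simplices (21): AB, AD, AE, AF, AG, AJ, BD, BE, BF, BG, BJ, DE, DF, DG, DJ, EF, EG, EJ, FG, FJ, GJ
  2-simplices (14): ABD, ABG, ADJ, AEF, AEJ, AFG, BDF, BEG, BEJ, BFJ, DEF, DEG, DGJ, FGJ

giving chain groups C_0 ≅ Z^7, C_1 ≅ Z^21, C_2 ≅ Z^14.

∂_1: C_1 → C_0 maps an edge to its endpoints' difference, ∂[p,q] = q − p.
This gives a 7×21 integer matrix of rank 6; reducing to Smith normal form yields diagonal entries (1,1,1,1,1,1).

The boundary map ∂_2: C_2 → C_1 maps a triangle to the signed sum of its edges. For instance
  ∂DGJ = GJ − DJ + DG,
  ∂AEJ = EJ − AJ + AE.
This gives a 21×14 integer matrix of rank 13; reducing to Smith normal form yields diagonal entries (1,1,1,1,1,1,1,1,1,1,1,1,1).

Reading off H_k = ker ∂_k / im ∂_{k+1}:

  H_0: rank C_0 − rank ∂_1 = 7 − 6 = 1, and the invariant factors of ∂_1 are all 1, so H_0 = Z.
  H_1: rank ker ∂_1 − rank ∂_2 = (21 − 6) − 13 = 2, and the invariant factors of ∂_2 are all 1, so H_1 = Z^2.
  H_2: rank ker ∂_2 − rank ∂_3 = (14 − 13) − 0 = 1, and there is no ∂_3, so H_2 = Z.

H_0 ≅ Z,  H_1 ≅ Z^2,  H_2 ≅ Z.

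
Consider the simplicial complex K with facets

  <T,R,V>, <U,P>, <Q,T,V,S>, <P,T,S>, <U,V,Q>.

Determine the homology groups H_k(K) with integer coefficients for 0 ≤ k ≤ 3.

H_0 = Z,  H_1 = Z,  H_2 = 0,  H_3 = 0.

Take the total order P < Q < R < S < T < U < V on the vertex set. Then K (dimension 3) consists of the simplices:

  0-simplices (7): P, Q, R, S, T, U, V
  1-simplices (13): PS, PT, PU, QS, QT, QU, QV, RT, RV, ST, SV, TV, UV
  2-simplices (7): PST, QST, QSV, QTV, QUV, RTV, STV
  3-simplices (1): QSTV

so the chain groups are C_0 ≅ Z^7, C_1 ≅ Z^13, C_2 ≅ Z^7, C_3 ≅ Z^1.

∂_1: C_1 → C_0 is given by ∂[p,q] = [q] − [p]. For instance
  ∂RT = T − R.
This gives a 7×13 integer matrix of rank 6; reducing to Smith normal form yields diagonal entries (1,1,1,1,1,1).

∂_2: C_2 → C_1 maps a triangle to the signed sum of its edges. For instance
  ∂QSV = SV − QV + QS,
  ∂STV = TV − SV + ST.
As a 13×7 matrix over Z this has rank 6, with invariant factors (1,1,1,1,1,1).

∂_3: C_3 → C_2 sends each 3-simplex σ to the alternating sum Σ_i (−1)^i (σ with its i-th vertex removed). For instance
  ∂QSTV = STV − QTV + QSV − QST.
As a 7×1 matrix over Z this has rank 1, with invariant factors (1).

From H_k ≅ ker(∂_k) / im(∂_{k+1}) we obtain:

  H_0: rank C_0 − rank ∂_1 = 7 − 6 = 1, and the invariant factors of ∂_1 are all 1, so H_0 ≅ Z.
  H_1: rank ker ∂_1 − rank ∂_2 = (13 − 6) − 6 = 1, and the invariant factors of ∂_2 are all 1, so H_1 ≅ Z.
  H_2: rank ker ∂_2 − rank ∂_3 = (7 − 6) − 1 = 0, and the invariant factors of ∂_3 are all 1, so H_2 ≅ 0.
  H_3: rank ker ∂_3 − rank ∂_4 = (1 − 1) − 0 = 0, and there is no ∂_4, so H_3 ≅ 0.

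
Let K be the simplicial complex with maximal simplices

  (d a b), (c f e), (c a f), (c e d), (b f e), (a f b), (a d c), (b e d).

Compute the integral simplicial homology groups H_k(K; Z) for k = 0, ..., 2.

K has 6 vertices, 12 edges, 8 triangles.
rank ∂_0 = 0, rank ∂_1 = 5 ⇒ b_0 = 6 − 0 − 5 = 1; all invariant factors of ∂_1 are 1 so no torsion. So H_0 = Z.
rank ∂_1 = 5, rank ∂_2 = 7 ⇒ b_1 = 12 − 5 − 7 = 0; all invariant factors of ∂_2 are 1 so no torsion. So H_1 = 0.
rank ∂_2 = 7, rank ∂_3 = 0 ⇒ b_2 = 8 − 7 − 0 = 1. So H_2 = Z.

H_0 = Z,  H_1 = 0,  H_2 = Z.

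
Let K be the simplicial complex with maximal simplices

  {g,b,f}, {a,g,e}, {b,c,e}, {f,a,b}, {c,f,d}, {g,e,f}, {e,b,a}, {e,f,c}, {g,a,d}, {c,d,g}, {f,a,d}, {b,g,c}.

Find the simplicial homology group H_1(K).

H_1 ≅ Z/2.

Fix the vertex order a < b < c < d < e < f < g and write every simplex with vertices in increasing order. Then dim K = 2 and the simplices of K are:

  0-simplices (7): a, b, c, d, e, f, g
  1-simplices (18): ab, ad, ae, af, ag, bc, be, bf, bg, cd, ce, cf, cg, df, dg, ef, eg, fg
  2-simplices (12): abe, abf, adf, adg, aeg, bce, bcg, bfg, cdf, cdg, cef, efg

so the chain groups are C_0 ≅ Z^7, C_1 ≅ Z^18, C_2 ≅ Z^12.

Boundary ∂_1: C_1 → C_0 sends each edge [p,q] (with p < q) to q − p. For instance
  ∂ag = g − a.
As a 7×18 matrix over Z this has rank 6, with invariant factors (1,1,1,1,1,1).

∂_2: C_2 → C_1 maps a triangle to the signed sum of its edges. For instance
  ∂abf = bf − af + ab,
  ∂efg = fg − eg + ef.
The 18×12 boundary matrix has rank 12 and Smith normal form diag(1,1,1,1,1,1,1,1,1,1,1,2).

Now H_k = ker ∂_k / im ∂_{k+1}, so:

  H_1: rank ker ∂_1 − rank ∂_2 = (18 − 6) − 12 = 0, and ∂_2 has invariant factor 2 > 1, so H_1 = Z/2.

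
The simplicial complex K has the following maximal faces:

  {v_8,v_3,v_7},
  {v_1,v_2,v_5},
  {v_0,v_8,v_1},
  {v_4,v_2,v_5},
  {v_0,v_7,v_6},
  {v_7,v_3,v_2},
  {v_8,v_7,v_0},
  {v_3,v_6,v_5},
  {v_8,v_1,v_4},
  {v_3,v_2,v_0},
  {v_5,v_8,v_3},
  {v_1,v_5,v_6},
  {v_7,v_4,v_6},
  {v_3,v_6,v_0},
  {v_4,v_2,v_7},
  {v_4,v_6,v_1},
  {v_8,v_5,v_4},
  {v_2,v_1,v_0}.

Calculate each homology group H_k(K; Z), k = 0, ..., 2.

H_0 ≅ Z,  H_1 ≅ Z ⊕ Z/2Z,  H_2 = 0.

Take the total order v_0 < v_1 < v_2 < v_3 < v_4 < v_5 < v_6 < v_7 < v_8 on the vertex set. Then K (dimension 2) consists of the simplices:

  0-simplices (9): [v_0], [v_1], [v_2], [v_3], [v_4], [v_5], [v_6], [v_7], [v_8]
  1-simplices (27): (27 of them)
  2-simplices (18): (18 of them)

so the chain groups are C_0 ≅ Z^9, C_1 ≅ Z^27, C_2 ≅ Z^18.

∂_1: C_1 → C_0 is given by ∂[p,q] = [q] − [p].
This gives a 9×27 integer matrix of rank 8; reducing to Smith normal form yields diagonal entries (1,1,1,1,1,1,1,1).

The boundary map ∂_2: C_2 → C_1 acts by ∂[p,q,r] = [q,r] − [p,r] + [p,q]. For instance
  ∂[v_0,v_3,v_6] = [v_3,v_6] − [v_0,v_6] + [v_0,v_3],
  ∂[v_4,v_6,v_7] = [v_6,v_7] − [v_4,v_7] + [v_4,v_6].
The 27×18 boundary matrix has rank 18 and Smith normal form diag(1,1,1,1,1,1,1,1,1,1,1,1,1,1,1,1,1,2).

Now H_k = ker ∂_k / im ∂_{k+1}, so:

  H_0: rank C_0 − rank ∂_1 = 9 − 8 = 1, and the invariant factors of ∂_1 are all 1, so H_0 = Z.
  H_1: rank ker ∂_1 − rank ∂_2 = (27 − 8) − 18 = 1, and ∂_2 has invariant factor 2 > 1, so H_1 = Z ⊕ Z/2Z.
  H_2: rank ker ∂_2 − rank ∂_3 = (18 − 18) − 0 = 0, and there is no ∂_3, so H_2 = 0.

(K is a triangulation of the Klein bottle.)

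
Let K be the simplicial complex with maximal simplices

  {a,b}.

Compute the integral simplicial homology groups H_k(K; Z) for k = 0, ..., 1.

H_0 ≅ Z,  H_1 = 0.

Fix the vertex order a < b and write every simplex with vertices in increasing order. Then dim K = 1 and the simplices of K are:

  0-simplices (2): a, b
  1-simplices (1): ab

so the chain groups are C_0 ≅ Z^2, C_1 ≅ Z^1.

The boundary map ∂_1: C_1 → C_0 is given by ∂[p,q] = [q] − [p].
The resulting 2×1 matrix has rank 1, and its Smith normal form has invariant factors (1).

Reading off H_k = ker ∂_k / im ∂_{k+1}:

  H_0: rank C_0 − rank ∂_1 = 2 − 1 = 1, and the invariant factors of ∂_1 are all 1, so H_0 = Z.
  H_1: rank ker ∂_1 − rank ∂_2 = (1 − 1) − 0 = 0, and there is no ∂_2, so H_1 = 0.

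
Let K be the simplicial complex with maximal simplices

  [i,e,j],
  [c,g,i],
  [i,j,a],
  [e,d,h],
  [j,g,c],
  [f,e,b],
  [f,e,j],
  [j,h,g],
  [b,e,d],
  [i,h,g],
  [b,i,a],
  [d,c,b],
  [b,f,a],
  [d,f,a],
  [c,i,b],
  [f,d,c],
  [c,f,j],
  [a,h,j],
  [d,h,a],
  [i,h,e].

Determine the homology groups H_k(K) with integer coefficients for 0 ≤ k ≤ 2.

Order the vertices as a < b < c < d < e < f < g < h < i < j. Listing each simplex with vertices in this order, K has dimension 2 with simplices:

  0-simplices (10): a, b, c, d, e, f, g, h, i, j
  1-simplices (30): ab, ad, af, ah, ai, aj, bc, bd, be, bf, bi, cd, cf, cg, ci, cj, de, df, dh, ef, eh, ei, ej, fj, gh, gi, gj, hi, hj, ij
  2-simplices (20): abf, abi, adf, adh, ahj, aij, bcd, bci, bde, bef, cdf, cfj, cgi, cgj, deh, efj, ehi, eij, ghi, ghj

Hence C_0 ≅ Z^10, C_1 ≅ Z^30, C_2 ≅ Z^20.

∂_1: C_1 → C_0 is given by ∂[p,q] = [q] − [p]. For instance
  ∂ei = i − e.
The 10×30 boundary matrix has rank 9 and Smith normal form diag(1,1,1,1,1,1,1,1,1).

The boundary map ∂_2: C_2 → C_1 acts by ∂[p,q,r] = [q,r] − [p,r] + [p,q]. For instance
  ∂cgj = gj − cj + cg,
  ∂bef = ef − bf + be.
The resulting 30×20 matrix has rank 20, and its Smith normal form has invariant factors (1,1,1,1,1,1,1,1,1,1,1,1,1,1,1,1,1,1,1,2).

Reading off H_k = ker ∂_k / im ∂_{k+1}:

  H_0: rank C_0 − rank ∂_1 = 10 − 9 = 1, and the invariant factors of ∂_1 are all 1, so H_0 ≅ Z.
  H_1: rank ker ∂_1 − rank ∂_2 = (30 − 9) − 20 = 1, and ∂_2 has invariant factor 2 > 1, so H_1 ≅ Z ⊕ Z_2.
  H_2: rank ker ∂_2 − rank ∂_3 = (20 − 20) − 0 = 0, and there is no ∂_3, so H_2 ≅ 0.

H_0 = Z,  H_1 = Z ⊕ Z_2,  H_2 = 0.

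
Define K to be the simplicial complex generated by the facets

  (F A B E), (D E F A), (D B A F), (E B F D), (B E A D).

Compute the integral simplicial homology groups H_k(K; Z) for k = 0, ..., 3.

Fix the vertex order A < B < D < E < F and write every simplex with vertices in increasing order. Then dim K = 3 and the simplices of K are:

  0-simplices (5): A, B, D, E, F
  1-simplices (10): AB, AD, AE, AF, BD, BE, BF, DE, DF, EF
  2-simplices (10): ABD, ABE, ABF, ADE, ADF, AEF, BDE, BDF, BEF, DEF
  3-simplices (5): ABDE, ABDF, ABEF, ADEF, BDEF

Hence C_0 ≅ Z^5, C_1 ≅ Z^10, C_2 ≅ Z^10, C_3 ≅ Z^5.

∂_1: C_1 → C_0 is given by ∂[p,q] = [q] − [p]. For instance
  ∂AE = E − A.
As a 5×10 matrix over Z this has rank 4, with invariant factors (1,1,1,1).

The boundary map ∂_2: C_2 → C_1 acts by ∂[p,q,r] = [q,r] − [p,r] + [p,q]. For instance
  ∂AEF = EF − AF + AE,
  ∂ADF = DF − AF + AD.
The resulting 10×10 matrix has rank 6, and its Smith normal form has invariant factors (1,1,1,1,1,1).

∂_3: C_3 → C_2 sends each 3-simplex σ to the alternating sum Σ_i (−1)^i (σ with its i-th vertex removed). For instance
  ∂BDEF = DEF − BEF + BDF − BDE,
  ∂ABDF = BDF − ADF + ABF − ABD.
The resulting 10×5 matrix has rank 4, and its Smith normal form has invariant factors (1,1,1,1).

Reading off H_k = ker ∂_k / im ∂_{k+1}:

  H_0: rank C_0 − rank ∂_1 = 5 − 4 = 1, and the invariant factors of ∂_1 are all 1, so H_0 ≅ Z.
  H_1: rank ker ∂_1 − rank ∂_2 = (10 − 4) − 6 = 0, and the invariant factors of ∂_2 are all 1, so H_1 ≅ 0.
  H_2: rank ker ∂_2 − rank ∂_3 = (10 − 6) − 4 = 0, and the invariant factors of ∂_3 are all 1, so H_2 ≅ 0.
  H_3: rank ker ∂_3 − rank ∂_4 = (5 − 4) − 0 = 1, and there is no ∂_4, so H_3 ≅ Z.

H_0 = Z,  H_1 = 0,  H_2 = 0,  H_3 = Z.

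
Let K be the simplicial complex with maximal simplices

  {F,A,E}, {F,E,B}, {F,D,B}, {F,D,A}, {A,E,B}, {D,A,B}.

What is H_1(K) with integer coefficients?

H_1 = 0.

Order the vertices as A < B < D < E < F. Listing each simplex with vertices in this order, K has dimension 2 with simplices:

  0-simplices (5): A, B, D, E, F
  1-simplices (9): AB, AD, AE, AF, BD, BE, BF, DF, EF
  2-simplices (6): ABD, ABE, ADF, AEF, BDF, BEF

giving chain groups C_0 ≅ Z^5, C_1 ≅ Z^9, C_2 ≅ Z^6.

The boundary map ∂_1: C_1 → C_0 maps an edge to its endpoints' difference, ∂[p,q] = q − p. For instance
  ∂AB = B − A.
The 5×9 boundary matrix has rank 4 and Smith normal form diag(1,1,1,1).

The boundary map ∂_2: C_2 → C_1 sends each 2-simplex [p,q,r] to [q,r] − [p,r] + [p,q]. For instance
  ∂AEF = EF − AF + AE,
  ∂ADF = DF − AF + AD.
As a 9×6 matrix over Z this has rank 5, with invariant factors (1,1,1,1,1).

From H_k ≅ ker(∂_k) / im(∂_{k+1}) we obtain:

  H_1: rank ker ∂_1 − rank ∂_2 = (9 − 4) − 5 = 0, and the invariant factors of ∂_2 are all 1, so H_1 ≅ 0.

(K is a triangulation of the 2-sphere S^2.)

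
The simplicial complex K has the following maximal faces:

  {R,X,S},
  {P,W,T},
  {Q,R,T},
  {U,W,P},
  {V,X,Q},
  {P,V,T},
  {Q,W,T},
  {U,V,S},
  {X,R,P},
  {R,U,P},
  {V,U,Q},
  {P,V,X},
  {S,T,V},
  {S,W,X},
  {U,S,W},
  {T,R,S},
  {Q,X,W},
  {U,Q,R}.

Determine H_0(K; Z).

Take the total order P < Q < R < S < T < U < V < W < X on the vertex set. Then K (dimension 2) consists of the simplices:

  0-simplices (9): P, Q, R, S, T, U, V, W, X
  1-simplices (27): PR, PT, PU, PV, PW, PX, QR, QT, QU, QV, QW, QX, RS, RT, RU, RX, ST, SU, SV, SW, SX, TV, TW, UV, UW, VX, WX
  2-simplices (18): PRU, PRX, PTV, PTW, PUW, PVX, QRT, QRU, QTW, QUV, QVX, QWX, RST, RSX, STV, SUV, SUW, SWX

Hence C_0 ≅ Z^9, C_1 ≅ Z^27, C_2 ≅ Z^18.

∂_1: C_1 → C_0 sends each edge [p,q] (with p < q) to q − p. For instance
  ∂RX = X − R.
As a 9×27 matrix over Z this has rank 8, with invariant factors (1,1,1,1,1,1,1,1).

The boundary map ∂_2: C_2 → C_1 sends each 2-simplex [p,q,r] to [q,r] − [p,r] + [p,q]. For instance
  ∂PTV = TV − PV + PT,
  ∂QRU = RU − QU + QR.
The 27×18 boundary matrix has rank 17 and Smith normal form diag(1,1,1,1,1,1,1,1,1,1,1,1,1,1,1,1,1).

Reading off H_k = ker ∂_k / im ∂_{k+1}:

  H_0: rank C_0 − rank ∂_1 = 9 − 8 = 1, and the invariant factors of ∂_1 are all 1, so H_0 ≅ Z.

H_0 ≅ Z.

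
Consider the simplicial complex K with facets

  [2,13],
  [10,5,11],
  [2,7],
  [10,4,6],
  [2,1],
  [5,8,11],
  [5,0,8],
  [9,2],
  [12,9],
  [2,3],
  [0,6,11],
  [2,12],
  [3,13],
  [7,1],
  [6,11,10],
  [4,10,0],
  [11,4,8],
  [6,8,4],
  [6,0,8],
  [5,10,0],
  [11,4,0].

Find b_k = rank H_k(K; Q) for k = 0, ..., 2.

b_0 = 2, b_1 = 3, b_2 = 0.

Fix the vertex order 0 < 1 < 2 < 3 < 4 < 5 < 6 < 7 < 8 < 9 < 10 < 11 < 12 < 13 and write every simplex with vertices in increasing order. Then dim K = 2 and the simplices of K are:

  0-simplices (14): [0], [1], [2], [3], [4], [5], [6], [7], [8], [9], [10], [11], [12], [13]
  1-simplices (27): (27 of them)
  2-simplices (12): [0,4,10], [0,4,11], [0,5,8], [0,5,10], [0,6,8], [0,6,11], [4,6,8], [4,6,10], [4,8,11], [5,8,11], [5,10,11], [6,10,11]

so the chain groups are C_0 ≅ Z^14, C_1 ≅ Z^27, C_2 ≅ Z^12.

The boundary map ∂_1: C_1 → C_0 sends each edge [p,q] (with p < q) to q − p. For instance
  ∂[4,6] = [6] − [4].
As a 14×27 matrix over Z this has rank 12, with invariant factors (1,1,1,1,1,1,1,1,1,1,1,1).

∂_2: C_2 → C_1 acts by ∂[p,q,r] = [q,r] − [p,r] + [p,q]. For instance
  ∂[0,5,8] = [5,8] − [0,8] + [0,5],
  ∂[4,6,10] = [6,10] − [4,10] + [4,6].
As a 27×12 matrix over Z this has rank 12, with invariant factors (1,1,1,1,1,1,1,1,1,1,1,2).

Reading off H_k = ker ∂_k / im ∂_{k+1}:

  H_0: rank C_0 − rank ∂_1 = 14 − 12 = 2, and the invariant factors of ∂_1 are all 1, so H_0 ≅ Z^2.
  H_1: rank ker ∂_1 − rank ∂_2 = (27 − 12) − 12 = 3, and ∂_2 has invariant factor 2 > 1, so H_1 ≅ Z^3 ⊕ Z_2.
  H_2: rank ker ∂_2 − rank ∂_3 = (12 − 12) − 0 = 0, and there is no ∂_3, so H_2 ≅ 0.

Hence the Betti numbers are b_0 = 2, b_1 = 3, b_2 = 0.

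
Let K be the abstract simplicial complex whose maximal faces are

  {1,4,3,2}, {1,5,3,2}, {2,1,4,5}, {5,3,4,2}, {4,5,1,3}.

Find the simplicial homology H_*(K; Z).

H_0 ≅ Z,  H_1 = 0,  H_2 = 0,  H_3 ≅ Z.

We work with the vertex ordering 1 < 2 < 3 < 4 < 5. The simplices of K, each written with vertices in increasing order, are:

  0-simplices (5): [1], [2], [3], [4], [5]
  1-simplices (10): [1,2], [1,3], [1,4], [1,5], [2,3], [2,4], [2,5], [3,4], [3,5], [4,5]
  2-simplices (10): [1,2,3], [1,2,4], [1,2,5], [1,3,4], [1,3,5], [1,4,5], [2,3,4], [2,3,5], [2,4,5], [3,4,5]
  3-simplices (5): [1,2,3,4], [1,2,3,5], [1,2,4,5], [1,3,4,5], [2,3,4,5]

Hence C_0 ≅ Z^5, C_1 ≅ Z^10, C_2 ≅ Z^10, C_3 ≅ Z^5.

Boundary ∂_1: C_1 → C_0 sends each edge [p,q] (with p < q) to q − p. For instance
  ∂[2,5] = [5] − [2].
As a 5×10 matrix over Z this has rank 4, with invariant factors (1,1,1,1).

∂_2: C_2 → C_1 maps a triangle to the signed sum of its edges. For instance
  ∂[2,3,4] = [3,4] − [2,4] + [2,3],
  ∂[2,3,5] = [3,5] − [2,5] + [2,3].
The resulting 10×10 matrix has rank 6, and its Smith normal form has invariant factors (1,1,1,1,1,1).

∂_3: C_3 → C_2 sends each 3-simplex σ to the alternating sum Σ_i (−1)^i (σ with its i-th vertex removed). For instance
  ∂[1,2,4,5] = [2,4,5] − [1,4,5] + [1,2,5] − [1,2,4],
  ∂[1,2,3,5] = [2,3,5] − [1,3,5] + [1,2,5] − [1,2,3].
This gives a 10×5 integer matrix of rank 4; reducing to Smith normal form yields diagonal entries (1,1,1,1).

Now H_k = ker ∂_k / im ∂_{k+1}, so:

  H_0: rank C_0 − rank ∂_1 = 5 − 4 = 1, and the invariant factors of ∂_1 are all 1, so H_0 ≅ Z.
  H_1: rank ker ∂_1 − rank ∂_2 = (10 − 4) − 6 = 0, and the invariant factors of ∂_2 are all 1, so H_1 ≅ 0.
  H_2: rank ker ∂_2 − rank ∂_3 = (10 − 6) − 4 = 0, and the invariant factors of ∂_3 are all 1, so H_2 ≅ 0.
  H_3: rank ker ∂_3 − rank ∂_4 = (5 − 4) − 0 = 1, and there is no ∂_4, so H_3 ≅ Z.

As a check, the Euler characteristic is 5 − 10 + 10 − 5 = 0, which agrees with 1 − 0 + 0 − 1 = 0.
(K is a triangulation of the 3-sphere S^3.)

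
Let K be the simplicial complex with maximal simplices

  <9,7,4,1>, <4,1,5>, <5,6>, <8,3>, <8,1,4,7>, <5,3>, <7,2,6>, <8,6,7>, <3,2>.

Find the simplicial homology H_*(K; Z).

H_0 = Z,  H_1 = Z^3,  H_2 = 0,  H_3 = 0.

Fix the vertex order 1 < 2 < 3 < 4 < 5 < 6 < 7 < 8 < 9 and write every simplex with vertices in increasing order. Then dim K = 3 and the simplices of K are:

  0-simplices (9): [1], [2], [3], [4], [5], [6], [7], [8], [9]
  1-simplices (19): [1,4], [1,5], [1,7], [1,8], [1,9], [2,3], [2,6], [2,7], [3,5], [3,8], [4,5], [4,7], [4,8], [4,9], [5,6], [6,7], [6,8], [7,8], [7,9]
  2-simplices (10): [1,4,5], [1,4,7], [1,4,8], [1,4,9], [1,7,8], [1,7,9], [2,6,7], [4,7,8], [4,7,9], [6,7,8]
  3-simplices (2): [1,4,7,8], [1,4,7,9]

so the chain groups are C_0 ≅ Z^9, C_1 ≅ Z^19, C_2 ≅ Z^10, C_3 ≅ Z^2.

The boundary map ∂_1: C_1 → C_0 maps an edge to its endpoints' difference, ∂[p,q] = q − p. For instance
  ∂[2,7] = [7] − [2].
The resulting 9×19 matrix has rank 8, and its Smith normal form has invariant factors (1,1,1,1,1,1,1,1).

The boundary map ∂_2: C_2 → C_1 sends each 2-simplex [p,q,r] to [q,r] − [p,r] + [p,q]. For instance
  ∂[1,4,8] = [4,8] − [1,8] + [1,4],
  ∂[1,4,5] = [4,5] − [1,5] + [1,4].
The 19×10 boundary matrix has rank 8 and Smith normal form diag(1,1,1,1,1,1,1,1).

∂_3: C_3 → C_2 sends each 3-simplex σ to the alternating sum Σ_i (−1)^i (σ with its i-th vertex removed). For instance
  ∂[1,4,7,9] = [4,7,9] − [1,7,9] + [1,4,9] − [1,4,7],
  ∂[1,4,7,8] = [4,7,8] − [1,7,8] + [1,4,8] − [1,4,7].
The resulting 10×2 matrix has rank 2, and its Smith normal form has invariant factors (1,1).

Reading off H_k = ker ∂_k / im ∂_{k+1}:

  H_0: rank C_0 − rank ∂_1 = 9 − 8 = 1, and the invariant factors of ∂_1 are all 1, so H_0 ≅ Z.
  H_1: rank ker ∂_1 − rank ∂_2 = (19 − 8) − 8 = 3, and the invariant factors of ∂_2 are all 1, so H_1 ≅ Z^3.
  H_2: rank ker ∂_2 − rank ∂_3 = (10 − 8) − 2 = 0, and the invariant factors of ∂_3 are all 1, so H_2 ≅ 0.
  H_3: rank ker ∂_3 − rank ∂_4 = (2 − 2) − 0 = 0, and there is no ∂_4, so H_3 ≅ 0.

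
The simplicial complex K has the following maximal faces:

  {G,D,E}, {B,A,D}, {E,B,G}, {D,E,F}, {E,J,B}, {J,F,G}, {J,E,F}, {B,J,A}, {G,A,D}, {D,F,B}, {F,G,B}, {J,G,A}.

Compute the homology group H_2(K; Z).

H_2 ≅ 0.

Fix the vertex order A < B < D < E < F < G < J and write every simplex with vertices in increasing order. Then dim K = 2 and the simplices of K are:

  0-simplices (7): A, B, D, E, F, G, J
  1-simplices (18): AB, AD, AG, AJ, BD, BE, BF, BG, BJ, DE, DF, DG, EF, EG, EJ, FG, FJ, GJ
  2-simplices (12): ABD, ABJ, ADG, AGJ, BDF, BEG, BEJ, BFG, DEF, DEG, EFJ, FGJ

giving chain groups C_0 ≅ Z^7, C_1 ≅ Z^18, C_2 ≅ Z^12.

Boundary ∂_1: C_1 → C_0 is given by ∂[p,q] = [q] − [p].
The resulting 7×18 matrix has rank 6, and its Smith normal form has invariant factors (1,1,1,1,1,1).

∂_2: C_2 → C_1 maps a triangle to the signed sum of its edges. For instance
  ∂DEF = EF − DF + DE,
  ∂ABJ = BJ − AJ + AB.
The resulting 18×12 matrix has rank 12, and its Smith normal form has invariant factors (1,1,1,1,1,1,1,1,1,1,1,2).

Reading off H_k = ker ∂_k / im ∂_{k+1}:

  H_2: rank ker ∂_2 − rank ∂_3 = (12 − 12) − 0 = 0, and there is no ∂_3, so H_2 = 0.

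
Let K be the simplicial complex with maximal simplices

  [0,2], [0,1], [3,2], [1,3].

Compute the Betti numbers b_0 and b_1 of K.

K has 4 vertices, 4 edges.
rank ∂_0 = 0, rank ∂_1 = 3 ⇒ b_0 = 4 − 0 − 3 = 1; all invariant factors of ∂_1 are 1 so no torsion. So H_0 ≅ Z.
rank ∂_1 = 3, rank ∂_2 = 0 ⇒ b_1 = 4 − 3 − 0 = 1. So H_1 ≅ Z.

b_0 = 1, b_1 = 1.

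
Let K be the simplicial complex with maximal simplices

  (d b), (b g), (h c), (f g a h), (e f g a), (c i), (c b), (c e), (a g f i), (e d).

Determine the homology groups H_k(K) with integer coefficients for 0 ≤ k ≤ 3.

Order the vertices as a < b < c < d < e < f < g < h < i. Listing each simplex with vertices in this order, K has dimension 3 with simplices:

  0-simplices (9): a, b, c, d, e, f, g, h, i
  1-simplices (19): ae, af, ag, ah, ai, bc, bd, bg, ce, ch, ci, de, ef, eg, fg, fh, fi, gh, gi
  2-simplices (10): aef, aeg, afg, afh, afi, agh, agi, efg, fgh, fgi
  3-simplices (3): aefg, afgh, afgi

so the chain groups are C_0 ≅ Z^9, C_1 ≅ Z^19, C_2 ≅ Z^10, C_3 ≅ Z^3.

∂_1: C_1 → C_0 sends each edge [p,q] (with p < q) to q − p. For instance
  ∂ce = e − c.
The resulting 9×19 matrix has rank 8, and its Smith normal form has invariant factors (1,1,1,1,1,1,1,1).

∂_2: C_2 → C_1 sends each 2-simplex [p,q,r] to [q,r] − [p,r] + [p,q]. For instance
  ∂agh = gh − ah + ag,
  ∂afg = fg − ag + af.
The 19×10 boundary matrix has rank 7 and Smith normal form diag(1,1,1,1,1,1,1).

Boundary ∂_3: C_3 → C_2 sends each 3-simplex σ to the alternating sum Σ_i (−1)^i (σ with its i-th vertex removed). For instance
  ∂aefg = efg − afg + aeg − aef,
  ∂afgh = fgh − agh + afh − afg.
This gives a 10×3 integer matrix of rank 3; reducing to Smith normal form yields diagonal entries (1,1,1).

Computing H_k = (kernel of ∂_k) / (image of ∂_{k+1}):

  H_0: rank C_0 − rank ∂_1 = 9 − 8 = 1, and the invariant factors of ∂_1 are all 1, so H_0 ≅ Z.
  H_1: rank ker ∂_1 − rank ∂_2 = (19 − 8) − 7 = 4, and the invariant factors of ∂_2 are all 1, so H_1 ≅ Z^4.
  H_2: rank ker ∂_2 − rank ∂_3 = (10 − 7) − 3 = 0, and the invariant factors of ∂_3 are all 1, so H_2 ≅ 0.
  H_3: rank ker ∂_3 − rank ∂_4 = (3 − 3) − 0 = 0, and there is no ∂_4, so H_3 ≅ 0.

H_0 = Z,  H_1 = Z^4,  H_2 = 0,  H_3 = 0.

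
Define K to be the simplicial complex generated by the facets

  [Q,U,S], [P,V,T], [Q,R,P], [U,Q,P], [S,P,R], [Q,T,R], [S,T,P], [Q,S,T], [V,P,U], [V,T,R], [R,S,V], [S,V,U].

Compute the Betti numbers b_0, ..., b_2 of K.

Fix the vertex order P < Q < R < S < T < U < V and write every simplex with vertices in increasing order. Then dim K = 2 and the simplices of K are:

  0-simplices (7): P, Q, R, S, T, U, V
  1-simplices (18): PQ, PR, PS, PT, PU, PV, QR, QS, QT, QU, RS, RT, RV, ST, SU, SV, TV, UV
  2-simplices (12): PQR, PQU, PRS, PST, PTV, PUV, QRT, QST, QSU, RSV, RTV, SUV

so the chain groups are C_0 ≅ Z^7, C_1 ≅ Z^18, C_2 ≅ Z^12.

Boundary ∂_1: C_1 → C_0 sends each edge [p,q] (with p < q) to q − p.
This gives a 7×18 integer matrix of rank 6; reducing to Smith normal form yields diagonal entries (1,1,1,1,1,1).

Boundary ∂_2: C_2 → C_1 sends each 2-simplex [p,q,r] to [q,r] − [p,r] + [p,q]. For instance
  ∂PQU = QU − PU + PQ,
  ∂QSU = SU − QU + QS.
The resulting 18×12 matrix has rank 12, and its Smith normal form has invariant factors (1,1,1,1,1,1,1,1,1,1,1,2).

From H_k ≅ ker(∂_k) / im(∂_{k+1}) we obtain:

  H_0: rank C_0 − rank ∂_1 = 7 − 6 = 1, and the invariant factors of ∂_1 are all 1, so H_0 ≅ Z.
  H_1: rank ker ∂_1 − rank ∂_2 = (18 − 6) − 12 = 0, and ∂_2 has invariant factor 2 > 1, so H_1 ≅ Z/2Z.
  H_2: rank ker ∂_2 − rank ∂_3 = (12 − 12) − 0 = 0, and there is no ∂_3, so H_2 ≅ 0.

As a check, the Euler characteristic is 7 − 18 + 12 = 1, which agrees with 1 − 0 + 0 = 1.

Hence the Betti numbers are b_0 = 1, b_1 = 0, b_2 = 0.

b_0 = 1, b_1 = 0, b_2 = 0.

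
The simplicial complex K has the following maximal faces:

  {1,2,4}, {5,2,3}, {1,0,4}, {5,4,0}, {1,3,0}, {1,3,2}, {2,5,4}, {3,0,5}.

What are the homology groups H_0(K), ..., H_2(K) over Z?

Fix the vertex order 0 < 1 < 2 < 3 < 4 < 5 and write every simplex with vertices in increasing order. Then dim K = 2 and the simplices of K are:

  0-simplices (6): [0], [1], [2], [3], [4], [5]
  1-simplices (12): [0,1], [0,3], [0,4], [0,5], [1,2], [1,3], [1,4], [2,3], [2,4], [2,5], [3,5], [4,5]
  2-simplices (8): [0,1,3], [0,1,4], [0,3,5], [0,4,5], [1,2,3], [1,2,4], [2,3,5], [2,4,5]

Hence C_0 ≅ Z^6, C_1 ≅ Z^12, C_2 ≅ Z^8.

∂_1: C_1 → C_0 sends each edge [p,q] (with p < q) to q − p. For instance
  ∂[1,2] = [2] − [1].
The resulting 6×12 matrix has rank 5, and its Smith normal form has invariant factors (1,1,1,1,1).

The boundary map ∂_2: C_2 → C_1 acts by ∂[p,q,r] = [q,r] − [p,r] + [p,q]. For instance
  ∂[0,1,4] = [1,4] − [0,4] + [0,1],
  ∂[0,4,5] = [4,5] − [0,5] + [0,4].
This gives a 12×8 integer matrix of rank 7; reducing to Smith normal form yields diagonal entries (1,1,1,1,1,1,1).

Computing H_k = (kernel of ∂_k) / (image of ∂_{k+1}):

  H_0: rank C_0 − rank ∂_1 = 6 − 5 = 1, and the invariant factors of ∂_1 are all 1, so H_0 ≅ Z.
  H_1: rank ker ∂_1 − rank ∂_2 = (12 − 5) − 7 = 0, and the invariant factors of ∂_2 are all 1, so H_1 ≅ 0.
  H_2: rank ker ∂_2 − rank ∂_3 = (8 − 7) − 0 = 1, and there is no ∂_3, so H_2 ≅ Z.

(K is a triangulation of the 2-sphere S^2.)

H_0 ≅ Z,  H_1 = 0,  H_2 ≅ Z.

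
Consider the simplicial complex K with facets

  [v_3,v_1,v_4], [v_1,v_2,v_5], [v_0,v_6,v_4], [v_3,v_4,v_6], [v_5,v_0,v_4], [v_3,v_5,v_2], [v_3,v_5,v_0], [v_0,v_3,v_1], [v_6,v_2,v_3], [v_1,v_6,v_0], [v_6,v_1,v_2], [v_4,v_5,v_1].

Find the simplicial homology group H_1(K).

H_1 ≅ Z/2.

Fix the vertex order v_0 < v_1 < v_2 < v_3 < v_4 < v_5 < v_6 and write every simplex with vertices in increasing order. Then dim K = 2 and the simplices of K are:

  0-simplices (7): [v_0], [v_1], [v_2], [v_3], [v_4], [v_5], [v_6]
  1-simplices (18): (18 of them)
  2-simplices (12): (12 of them)

Hence C_0 ≅ Z^7, C_1 ≅ Z^18, C_2 ≅ Z^12.

Boundary ∂_1: C_1 → C_0 sends each edge [p,q] (with p < q) to q − p. For instance
  ∂[v_3,v_4] = [v_4] − [v_3].
The resulting 7×18 matrix has rank 6, and its Smith normal form has invariant factors (1,1,1,1,1,1).

Boundary ∂_2: C_2 → C_1 maps a triangle to the signed sum of its edges. For instance
  ∂[v_3,v_4,v_6] = [v_4,v_6] − [v_3,v_6] + [v_3,v_4],
  ∂[v_0,v_3,v_5] = [v_3,v_5] − [v_0,v_5] + [v_0,v_3].
This gives a 18×12 integer matrix of rank 12; reducing to Smith normal form yields diagonal entries (1,1,1,1,1,1,1,1,1,1,1,2).

From H_k ≅ ker(∂_k) / im(∂_{k+1}) we obtain:

  H_1: rank ker ∂_1 − rank ∂_2 = (18 − 6) − 12 = 0, and ∂_2 has invariant factor 2 > 1, so H_1 ≅ Z/2.

(K is a triangulation of the real projective plane RP^2.)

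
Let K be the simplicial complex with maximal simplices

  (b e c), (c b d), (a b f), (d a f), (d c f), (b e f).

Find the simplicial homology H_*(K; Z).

Order the vertices as a < b < c < d < e < f. Listing each simplex with vertices in this order, K has dimension 2 with simplices:

  0-simplices (6): a, b, c, d, e, f
  1-simplices (12): ab, ad, af, bc, bd, be, bf, cd, ce, cf, df, ef
  2-simplices (6): abf, adf, bcd, bce, bef, cdf

giving chain groups C_0 ≅ Z^6, C_1 ≅ Z^12, C_2 ≅ Z^6.

∂_1: C_1 → C_0 maps an edge to its endpoints' difference, ∂[p,q] = q − p.
This gives a 6×12 integer matrix of rank 5; reducing to Smith normal form yields diagonal entries (1,1,1,1,1).

Boundary ∂_2: C_2 → C_1 acts by ∂[p,q,r] = [q,r] − [p,r] + [p,q]. For instance
  ∂adf = df − af + ad,
  ∂cdf = df − cf + cd.
The 12×6 boundary matrix has rank 6 and Smith normal form diag(1,1,1,1,1,1).

Now H_k = ker ∂_k / im ∂_{k+1}, so:

  H_0: rank C_0 − rank ∂_1 = 6 − 5 = 1, and the invariant factors of ∂_1 are all 1, so H_0 ≅ Z.
  H_1: rank ker ∂_1 − rank ∂_2 = (12 − 5) − 6 = 1, and the invariant factors of ∂_2 are all 1, so H_1 ≅ Z.
  H_2: rank ker ∂_2 − rank ∂_3 = (6 − 6) − 0 = 0, and there is no ∂_3, so H_2 ≅ 0.

As a check, the Euler characteristic is 6 − 12 + 6 = 0, which agrees with 1 − 1 + 0 = 0.

H_0 ≅ Z,  H_1 ≅ Z,  H_2 = 0.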